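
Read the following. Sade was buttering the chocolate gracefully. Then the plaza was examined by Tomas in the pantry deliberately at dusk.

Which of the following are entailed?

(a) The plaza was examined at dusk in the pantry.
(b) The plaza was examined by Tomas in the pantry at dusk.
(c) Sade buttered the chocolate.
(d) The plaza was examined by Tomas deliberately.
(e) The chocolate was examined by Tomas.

(a), (b), (d)

(a) Entailed — dropping 'deliberately' and generalizing the agent leaves a sub-description the original still satisfies.
(b) Entailed — this follows by dropping conjuncts from the examining event's description.
(c) Not entailed — 'was buttering' is progressive on an accomplishment; it does not entail the completed 'buttered'.
(d) Entailed — dropping 'at dusk', 'in the pantry' leaves a sub-description the original still satisfies.
(e) Not entailed — Tomas examined the plaza, not the chocolate; the chocolate belongs to the buttering event.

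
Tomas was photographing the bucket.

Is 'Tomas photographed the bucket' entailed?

no

'was photographing' is progressive; for an accomplishment like 'photograph the bucket', it doesn't entail completion.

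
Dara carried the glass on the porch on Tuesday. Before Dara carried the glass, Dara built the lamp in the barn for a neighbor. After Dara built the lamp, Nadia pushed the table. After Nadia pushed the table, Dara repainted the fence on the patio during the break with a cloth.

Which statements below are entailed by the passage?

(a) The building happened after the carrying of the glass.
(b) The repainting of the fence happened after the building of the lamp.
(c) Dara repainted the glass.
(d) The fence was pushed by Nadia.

(b)

(a) Not entailed — the narrative places the building before the carrying, not after.
(b) Entailed — the narrative places the building before the repainting.
(c) Not entailed — Dara repainted the fence, not the glass; the glass belongs to the carrying event.
(d) Not entailed — Nadia pushed the table, not the fence; the fence belongs to the repainting event.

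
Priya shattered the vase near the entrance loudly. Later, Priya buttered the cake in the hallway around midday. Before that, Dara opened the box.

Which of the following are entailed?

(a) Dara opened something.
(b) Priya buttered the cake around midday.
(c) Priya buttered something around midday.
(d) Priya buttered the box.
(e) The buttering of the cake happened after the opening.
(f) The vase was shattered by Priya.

(a) Entailed — every conjunct here is already in the original opening event.
(b) Entailed — dropping 'in the hallway' leaves a sub-description the original still satisfies.
(c) Entailed — dropping 'in the hallway' and generalizing the patient leaves a sub-description the original still satisfies.
(d) Not entailed — Priya buttered the cake, not the box; the box belongs to the opening event.
(e) Entailed — the narrative places the opening before the buttering.
(f) Entailed — dropping 'loudly', 'near the entrance' leaves a sub-description the original still satisfies.

(a), (b), (c), (e), (f)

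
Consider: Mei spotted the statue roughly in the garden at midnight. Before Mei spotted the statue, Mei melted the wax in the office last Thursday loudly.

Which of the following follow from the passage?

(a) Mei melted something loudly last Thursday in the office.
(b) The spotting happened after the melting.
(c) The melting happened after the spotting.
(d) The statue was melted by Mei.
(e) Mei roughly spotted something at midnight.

(a), (b), (e)

(a) Entailed — generalizing the patient leaves a sub-description the original still satisfies.
(b) Entailed — the narrative places the melting before the spotting.
(c) Not entailed — the narrative places the melting before the spotting, not after.
(d) Not entailed — Mei melted the wax, not the statue; the statue belongs to the spotting event.
(e) Entailed — every conjunct here is already in the original spotting event.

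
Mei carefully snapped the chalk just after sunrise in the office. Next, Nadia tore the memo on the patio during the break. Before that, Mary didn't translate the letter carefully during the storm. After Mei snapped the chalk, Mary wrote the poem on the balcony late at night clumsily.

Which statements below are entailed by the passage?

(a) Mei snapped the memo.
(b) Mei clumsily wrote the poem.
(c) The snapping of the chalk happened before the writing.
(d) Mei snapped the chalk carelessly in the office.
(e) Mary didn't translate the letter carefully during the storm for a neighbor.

(a) Not entailed — Mei snapped the chalk, not the memo; the memo belongs to the tearing event.
(b) Not entailed — the passage has Mary writing the poem, not Mei.
(c) Entailed — the narrative places the snapping before the writing.
(d) Not entailed — 'carelessly' adds a manner not in (and inconsistent with) the original.
(e) Entailed — under negation, adding a further restriction is entailed: if no such translating event occurred, none occurred for a neighbor either.

(c), (e)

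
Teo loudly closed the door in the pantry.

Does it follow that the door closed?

'Teo closed the door' is the causative; it entails the inchoative 'the door closed'.

yes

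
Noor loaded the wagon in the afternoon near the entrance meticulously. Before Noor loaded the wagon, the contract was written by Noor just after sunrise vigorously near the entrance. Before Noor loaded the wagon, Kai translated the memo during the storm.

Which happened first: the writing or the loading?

The connectives place the writing before the loading.

the writing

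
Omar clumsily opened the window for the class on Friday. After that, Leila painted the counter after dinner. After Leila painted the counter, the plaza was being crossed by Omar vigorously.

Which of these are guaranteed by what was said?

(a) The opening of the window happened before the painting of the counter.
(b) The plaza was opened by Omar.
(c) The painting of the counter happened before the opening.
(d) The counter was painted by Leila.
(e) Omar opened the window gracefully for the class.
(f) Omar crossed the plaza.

(a), (d)

(a) Entailed — the narrative places the opening before the painting.
(b) Not entailed — Omar opened the window, not the plaza; the plaza belongs to the crossing event.
(c) Not entailed — the narrative places the opening before the painting, not after.
(d) Entailed — every conjunct here is already in the original painting event.
(e) Not entailed — 'gracefully' adds a manner not in (and inconsistent with) the original.
(f) Not entailed — 'was crossing' is progressive on an accomplishment; it does not entail the completed 'crossed'.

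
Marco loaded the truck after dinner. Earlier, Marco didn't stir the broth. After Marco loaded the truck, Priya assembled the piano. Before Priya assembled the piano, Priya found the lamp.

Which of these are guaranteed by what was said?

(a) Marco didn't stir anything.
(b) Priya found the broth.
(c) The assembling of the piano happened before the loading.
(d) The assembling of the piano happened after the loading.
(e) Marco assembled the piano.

(d)

(a) Not entailed — the original only denies this specific event; Marco may have stirred something else.
(b) Not entailed — Priya found the lamp, not the broth; the broth belongs to the stirring event.
(c) Not entailed — the narrative places the loading before the assembling, not after.
(d) Entailed — the narrative places the loading before the assembling.
(e) Not entailed — the passage has Priya assembling the piano, not Marco.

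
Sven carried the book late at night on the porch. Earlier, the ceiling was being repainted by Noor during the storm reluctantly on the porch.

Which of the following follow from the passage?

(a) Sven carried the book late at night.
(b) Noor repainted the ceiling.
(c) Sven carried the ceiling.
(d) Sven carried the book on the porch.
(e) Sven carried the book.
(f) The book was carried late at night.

(a), (d), (e), (f)

(a) Entailed — this follows by dropping conjuncts from the carrying event's description.
(b) Not entailed — 'was repainting' is progressive on an accomplishment; it does not entail the completed 'repainted'.
(c) Not entailed — Sven carried the book, not the ceiling; the ceiling belongs to the repainting event.
(d) Entailed — every conjunct here is already in the original carrying event.
(e) Entailed — every conjunct here is already in the original carrying event.
(f) Entailed — dropping 'on the porch' and generalizing the agent leaves a sub-description the original still satisfies.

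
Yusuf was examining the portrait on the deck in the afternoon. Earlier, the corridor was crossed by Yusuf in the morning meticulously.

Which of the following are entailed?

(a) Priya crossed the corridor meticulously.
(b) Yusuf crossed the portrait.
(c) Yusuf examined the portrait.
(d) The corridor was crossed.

(c), (d)

(a) Not entailed — the passage has Yusuf crossing the corridor, not Priya.
(b) Not entailed — Yusuf crossed the corridor, not the portrait; the portrait belongs to the examining event.
(c) Entailed — 'examine' is an activity; 'was examining' entails that some examining happened, so 'examined' holds.
(d) Entailed — this follows by dropping conjuncts from the crossing event's description.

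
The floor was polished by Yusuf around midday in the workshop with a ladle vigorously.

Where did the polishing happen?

in the workshop

'in the workshop' marks the location of the polishing event.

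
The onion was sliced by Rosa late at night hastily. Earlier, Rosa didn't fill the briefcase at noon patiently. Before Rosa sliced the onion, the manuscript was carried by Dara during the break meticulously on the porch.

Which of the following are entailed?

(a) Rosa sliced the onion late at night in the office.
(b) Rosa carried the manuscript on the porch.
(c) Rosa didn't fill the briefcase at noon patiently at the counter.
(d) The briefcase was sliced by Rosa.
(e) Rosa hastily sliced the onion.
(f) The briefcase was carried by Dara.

(c), (e)

(a) Not entailed — 'in the office' adds information not in the original event.
(b) Not entailed — the passage has Dara carrying the manuscript, not Rosa.
(c) Entailed — under negation, adding a further restriction is entailed: if no such filling event occurred, none occurred at the counter either.
(d) Not entailed — Rosa sliced the onion, not the briefcase; the briefcase belongs to the filling event.
(e) Entailed — every conjunct here is already in the original slicing event.
(f) Not entailed — Dara carried the manuscript, not the briefcase; the briefcase belongs to the filling event.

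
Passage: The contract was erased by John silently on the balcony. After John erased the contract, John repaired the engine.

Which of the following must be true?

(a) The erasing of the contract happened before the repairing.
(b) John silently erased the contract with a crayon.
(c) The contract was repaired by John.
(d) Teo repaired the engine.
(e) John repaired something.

(a) Entailed — the narrative places the erasing before the repairing.
(b) Not entailed — 'with a crayon' adds information not in the original event.
(c) Not entailed — John repaired the engine, not the contract; the contract belongs to the erasing event.
(d) Not entailed — the passage has John repairing the engine, not Teo.
(e) Entailed — the original entails any weakening of itself; this just generalizes the patient.

(a), (e)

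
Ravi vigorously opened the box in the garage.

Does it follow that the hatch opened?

Nothing is said about any hatch; only the box is affected.

no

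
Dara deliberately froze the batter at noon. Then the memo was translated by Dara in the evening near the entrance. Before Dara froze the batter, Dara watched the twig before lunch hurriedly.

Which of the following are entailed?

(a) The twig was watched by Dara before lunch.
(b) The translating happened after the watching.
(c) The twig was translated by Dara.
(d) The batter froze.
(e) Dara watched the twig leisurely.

(a) Entailed — dropping 'hurriedly' leaves a sub-description the original still satisfies.
(b) Entailed — the narrative places the watching before the translating.
(c) Not entailed — Dara translated the memo, not the twig; the twig belongs to the watching event.
(d) Entailed — 'Dara froze the batter' is causative; it entails the inchoative 'the batter froze'.
(e) Not entailed — 'leisurely' adds a manner not in (and inconsistent with) the original.

(a), (b), (d)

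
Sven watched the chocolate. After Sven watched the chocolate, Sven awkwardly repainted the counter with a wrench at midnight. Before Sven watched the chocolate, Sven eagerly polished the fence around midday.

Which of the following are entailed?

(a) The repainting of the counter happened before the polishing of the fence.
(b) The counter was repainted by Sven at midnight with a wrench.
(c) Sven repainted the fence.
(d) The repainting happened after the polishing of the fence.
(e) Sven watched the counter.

(b), (d)

(a) Not entailed — the narrative places the polishing before the repainting, not after.
(b) Entailed — the original entails any weakening of itself; this just drops 'awkwardly'.
(c) Not entailed — Sven repainted the counter, not the fence; the fence belongs to the polishing event.
(d) Entailed — the narrative places the polishing before the repainting.
(e) Not entailed — Sven watched the chocolate, not the counter; the counter belongs to the repainting event.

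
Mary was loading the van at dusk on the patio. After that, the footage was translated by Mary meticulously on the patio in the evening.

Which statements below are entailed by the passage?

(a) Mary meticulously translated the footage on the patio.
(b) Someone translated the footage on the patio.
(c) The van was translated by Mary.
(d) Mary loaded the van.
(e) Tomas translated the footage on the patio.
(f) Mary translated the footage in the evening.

(a) Entailed — this follows by dropping conjuncts from the translating event's description.
(b) Entailed — this follows by dropping conjuncts from the translating event's description.
(c) Not entailed — Mary translated the footage, not the van; the van belongs to the loading event.
(d) Not entailed — 'was loading' is progressive on an accomplishment; it does not entail the completed 'loaded'.
(e) Not entailed — the passage has Mary translating the footage, not Tomas.
(f) Entailed — this follows by dropping conjuncts from the translating event's description.

(a), (b), (f)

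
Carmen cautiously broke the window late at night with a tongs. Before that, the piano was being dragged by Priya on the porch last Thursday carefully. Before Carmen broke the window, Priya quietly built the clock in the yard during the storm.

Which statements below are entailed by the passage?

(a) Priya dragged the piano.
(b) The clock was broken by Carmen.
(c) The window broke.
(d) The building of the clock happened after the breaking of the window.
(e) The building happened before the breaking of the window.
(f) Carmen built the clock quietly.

(a) Entailed — 'drag' is an activity; 'was dragging' entails that some dragging happened, so 'dragged' holds.
(b) Not entailed — Carmen broke the window, not the clock; the clock belongs to the building event.
(c) Entailed — 'Carmen broke the window' is causative; it entails the inchoative 'the window broke'.
(d) Not entailed — the narrative places the building before the breaking, not after.
(e) Entailed — the narrative places the building before the breaking.
(f) Not entailed — the passage has Priya building the clock, not Carmen.

(a), (c), (e)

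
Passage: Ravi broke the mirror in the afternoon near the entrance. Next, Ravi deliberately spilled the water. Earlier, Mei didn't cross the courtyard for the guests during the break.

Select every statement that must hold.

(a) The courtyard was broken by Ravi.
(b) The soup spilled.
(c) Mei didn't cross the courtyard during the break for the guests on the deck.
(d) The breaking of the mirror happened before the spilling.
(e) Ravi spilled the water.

(a) Not entailed — Ravi broke the mirror, not the courtyard; the courtyard belongs to the crossing event.
(b) Not entailed — the water is what spilled, not the soup.
(c) Entailed — under negation, adding a further restriction is entailed: if no such crossing event occurred, none occurred on the deck either.
(d) Entailed — the narrative places the breaking before the spilling.
(e) Entailed — dropping 'deliberately' leaves a sub-description the original still satisfies.

(c), (d), (e)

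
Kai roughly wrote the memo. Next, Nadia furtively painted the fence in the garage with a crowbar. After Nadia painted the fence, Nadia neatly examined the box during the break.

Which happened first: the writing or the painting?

the writing

The connectives place the writing before the painting.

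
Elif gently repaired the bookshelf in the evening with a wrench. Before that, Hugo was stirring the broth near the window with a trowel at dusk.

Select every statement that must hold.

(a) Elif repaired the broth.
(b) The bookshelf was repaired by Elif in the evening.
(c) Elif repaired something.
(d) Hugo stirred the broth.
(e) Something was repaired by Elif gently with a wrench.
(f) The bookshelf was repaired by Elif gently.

(a) Not entailed — Elif repaired the bookshelf, not the broth; the broth belongs to the stirring event.
(b) Entailed — dropping 'with a wrench', 'gently' leaves a sub-description the original still satisfies.
(c) Entailed — the original entails any weakening of itself; this just drops 'with a wrench', 'gently', 'in the evening' and generalizes the patient.
(d) Entailed — 'stir' is an activity; 'was stirring' entails that some stirring happened, so 'stirred' holds.
(e) Entailed — every conjunct here is already in the original repairing event.
(f) Entailed — dropping 'with a wrench', 'in the evening' leaves a sub-description the original still satisfies.

(b), (c), (d), (e), (f)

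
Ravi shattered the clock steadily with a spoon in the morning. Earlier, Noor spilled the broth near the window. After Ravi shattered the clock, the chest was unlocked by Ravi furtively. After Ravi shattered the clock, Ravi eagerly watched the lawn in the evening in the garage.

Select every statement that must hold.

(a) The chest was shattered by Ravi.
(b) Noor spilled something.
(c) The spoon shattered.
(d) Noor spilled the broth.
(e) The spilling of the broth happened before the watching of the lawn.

(a) Not entailed — Ravi shattered the clock, not the chest; the chest belongs to the unlocking event.
(b) Entailed — this follows by dropping conjuncts from the spilling event's description.
(c) Not entailed — the clock is what shattered, not the spoon.
(d) Entailed — every conjunct here is already in the original spilling event.
(e) Entailed — the narrative places the spilling before the watching.

(b), (d), (e)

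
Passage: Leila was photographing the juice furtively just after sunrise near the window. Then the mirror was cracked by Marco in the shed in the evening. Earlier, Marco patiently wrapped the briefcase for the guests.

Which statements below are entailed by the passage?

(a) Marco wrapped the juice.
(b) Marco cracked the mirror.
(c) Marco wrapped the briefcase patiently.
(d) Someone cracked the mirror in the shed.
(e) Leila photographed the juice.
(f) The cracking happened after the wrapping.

(b), (c), (d), (f)

(a) Not entailed — Marco wrapped the briefcase, not the juice; the juice belongs to the photographing event.
(b) Entailed — the original entails any weakening of itself; this just drops 'in the evening', 'in the shed'.
(c) Entailed — every conjunct here is already in the original wrapping event.
(d) Entailed — the original entails any weakening of itself; this just drops 'in the evening' and generalizes the agent.
(e) Not entailed — 'was photographing' is progressive on an accomplishment; it does not entail the completed 'photographed'.
(f) Entailed — the narrative places the wrapping before the cracking.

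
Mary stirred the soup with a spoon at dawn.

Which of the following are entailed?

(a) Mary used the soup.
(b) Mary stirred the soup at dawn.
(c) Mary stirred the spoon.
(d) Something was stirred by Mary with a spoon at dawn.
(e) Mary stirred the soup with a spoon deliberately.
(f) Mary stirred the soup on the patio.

(b), (d)

(a) Not entailed — the soup is the patient, not an instrument — Mary used a spoon.
(b) Entailed — dropping 'with a spoon' leaves a sub-description the original still satisfies.
(c) Not entailed — the spoon is the instrument, not what was stirred.
(d) Entailed — generalizing the patient leaves a sub-description the original still satisfies.
(e) Not entailed — 'deliberately' adds information not in the original event.
(f) Not entailed — 'on the patio' adds information not in the original event.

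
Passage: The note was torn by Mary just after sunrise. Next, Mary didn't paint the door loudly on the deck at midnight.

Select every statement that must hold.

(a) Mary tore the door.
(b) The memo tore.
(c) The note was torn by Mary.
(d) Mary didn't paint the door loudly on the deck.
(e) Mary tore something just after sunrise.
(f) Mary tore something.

(c), (e), (f)

(a) Not entailed — Mary tore the note, not the door; the door belongs to the painting event.
(b) Not entailed — the note is what tore, not the memo.
(c) Entailed — the original entails any weakening of itself; this just drops 'just after sunrise'.
(d) Not entailed — dropping 'at midnight' under negation is not valid — the original leaves open that Mary painted the door some other way.
(e) Entailed — every conjunct here is already in the original tearing event.
(f) Entailed — this follows by dropping conjuncts from the tearing event's description.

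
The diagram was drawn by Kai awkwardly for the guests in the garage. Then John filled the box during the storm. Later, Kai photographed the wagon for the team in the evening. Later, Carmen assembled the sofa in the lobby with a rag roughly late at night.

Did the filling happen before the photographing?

The narrative orders the filling before the photographing.

yes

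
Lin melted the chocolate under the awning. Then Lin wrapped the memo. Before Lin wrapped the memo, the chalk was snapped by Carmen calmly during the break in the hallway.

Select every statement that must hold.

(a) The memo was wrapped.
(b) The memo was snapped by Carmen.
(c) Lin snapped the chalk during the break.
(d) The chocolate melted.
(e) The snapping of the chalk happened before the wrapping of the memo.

(a) Entailed — every conjunct here is already in the original wrapping event.
(b) Not entailed — Carmen snapped the chalk, not the memo; the memo belongs to the wrapping event.
(c) Not entailed — the passage has Carmen snapping the chalk, not Lin.
(d) Entailed — 'Lin melted the chocolate' is causative; it entails the inchoative 'the chocolate melted'.
(e) Entailed — the narrative places the snapping before the wrapping.

(a), (d), (e)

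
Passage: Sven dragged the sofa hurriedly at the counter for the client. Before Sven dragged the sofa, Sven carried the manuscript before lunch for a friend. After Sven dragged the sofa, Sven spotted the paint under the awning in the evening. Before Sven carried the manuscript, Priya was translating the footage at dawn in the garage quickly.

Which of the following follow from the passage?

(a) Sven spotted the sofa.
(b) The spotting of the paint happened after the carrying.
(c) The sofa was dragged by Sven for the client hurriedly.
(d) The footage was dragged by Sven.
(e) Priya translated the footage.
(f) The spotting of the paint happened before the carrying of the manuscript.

(b), (c)

(a) Not entailed — Sven spotted the paint, not the sofa; the sofa belongs to the dragging event.
(b) Entailed — the narrative places the carrying before the spotting.
(c) Entailed — this follows by dropping conjuncts from the dragging event's description.
(d) Not entailed — Sven dragged the sofa, not the footage; the footage belongs to the translating event.
(e) Not entailed — 'was translating' is progressive on an accomplishment; it does not entail the completed 'translated'.
(f) Not entailed — the narrative places the carrying before the spotting, not after.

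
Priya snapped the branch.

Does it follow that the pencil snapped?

Nothing is said about any pencil; only the branch is affected.

no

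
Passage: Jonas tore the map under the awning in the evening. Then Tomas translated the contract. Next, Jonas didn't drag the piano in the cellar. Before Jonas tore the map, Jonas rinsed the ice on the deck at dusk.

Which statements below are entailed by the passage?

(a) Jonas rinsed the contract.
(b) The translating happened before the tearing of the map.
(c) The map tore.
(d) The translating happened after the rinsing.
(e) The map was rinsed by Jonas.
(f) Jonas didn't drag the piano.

(c), (d)

(a) Not entailed — Jonas rinsed the ice, not the contract; the contract belongs to the translating event.
(b) Not entailed — the narrative places the tearing before the translating, not after.
(c) Entailed — 'Jonas tore the map' is causative; it entails the inchoative 'the map tore'.
(d) Entailed — the narrative places the rinsing before the translating.
(e) Not entailed — Jonas rinsed the ice, not the map; the map belongs to the tearing event.
(f) Not entailed — dropping 'in the cellar' under negation is not valid — the original leaves open that Jonas dragged the piano some other way.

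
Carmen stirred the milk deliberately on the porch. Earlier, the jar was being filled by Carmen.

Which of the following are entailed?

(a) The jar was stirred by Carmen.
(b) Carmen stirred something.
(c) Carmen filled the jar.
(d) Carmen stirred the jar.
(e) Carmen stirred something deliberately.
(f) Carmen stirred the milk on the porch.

(a) Not entailed — Carmen stirred the milk, not the jar; the jar belongs to the filling event.
(b) Entailed — every conjunct here is already in the original stirring event.
(c) Not entailed — 'was filling' is progressive on an accomplishment; it does not entail the completed 'filled'.
(d) Not entailed — Carmen stirred the milk, not the jar; the jar belongs to the filling event.
(e) Entailed — the original entails any weakening of itself; this just drops 'on the porch' and generalizes the patient.
(f) Entailed — the original entails any weakening of itself; this just drops 'deliberately'.

(b), (e), (f)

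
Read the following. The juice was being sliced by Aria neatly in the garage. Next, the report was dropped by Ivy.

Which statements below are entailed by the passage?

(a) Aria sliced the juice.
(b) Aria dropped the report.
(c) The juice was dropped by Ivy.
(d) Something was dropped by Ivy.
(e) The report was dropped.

(d), (e)

(a) Not entailed — 'was slicing' is progressive on an accomplishment; it does not entail the completed 'sliced'.
(b) Not entailed — the passage has Ivy dropping the report, not Aria.
(c) Not entailed — Ivy dropped the report, not the juice; the juice belongs to the slicing event.
(d) Entailed — this follows by dropping conjuncts from the dropping event's description.
(e) Entailed — this follows by dropping conjuncts from the dropping event's description.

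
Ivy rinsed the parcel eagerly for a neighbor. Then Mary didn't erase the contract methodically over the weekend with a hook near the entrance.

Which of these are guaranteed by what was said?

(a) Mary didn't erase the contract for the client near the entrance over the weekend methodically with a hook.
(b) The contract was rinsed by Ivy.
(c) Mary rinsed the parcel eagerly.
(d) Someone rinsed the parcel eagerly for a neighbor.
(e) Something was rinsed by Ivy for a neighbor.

(a), (d), (e)

(a) Entailed — under negation, adding a further restriction is entailed: if no such erasing event occurred, none occurred for the client either.
(b) Not entailed — Ivy rinsed the parcel, not the contract; the contract belongs to the erasing event.
(c) Not entailed — the passage has Ivy rinsing the parcel, not Mary.
(d) Entailed — generalizing the agent leaves a sub-description the original still satisfies.
(e) Entailed — every conjunct here is already in the original rinsing event.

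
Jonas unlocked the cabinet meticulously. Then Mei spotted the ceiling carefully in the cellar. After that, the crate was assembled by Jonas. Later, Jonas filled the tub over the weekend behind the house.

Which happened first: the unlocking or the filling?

The connectives place the unlocking before the filling.

the unlocking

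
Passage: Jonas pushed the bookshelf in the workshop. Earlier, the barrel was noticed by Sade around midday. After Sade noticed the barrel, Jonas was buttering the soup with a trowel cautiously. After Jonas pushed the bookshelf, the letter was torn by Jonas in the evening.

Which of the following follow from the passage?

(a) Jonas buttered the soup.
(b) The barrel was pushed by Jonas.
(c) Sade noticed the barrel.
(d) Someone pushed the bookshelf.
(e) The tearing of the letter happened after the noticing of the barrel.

(a) Not entailed — 'was buttering' is progressive on an accomplishment; it does not entail the completed 'buttered'.
(b) Not entailed — Jonas pushed the bookshelf, not the barrel; the barrel belongs to the noticing event.
(c) Entailed — the original entails any weakening of itself; this just drops 'around midday'.
(d) Entailed — every conjunct here is already in the original pushing event.
(e) Entailed — the narrative places the noticing before the tearing.

(c), (d), (e)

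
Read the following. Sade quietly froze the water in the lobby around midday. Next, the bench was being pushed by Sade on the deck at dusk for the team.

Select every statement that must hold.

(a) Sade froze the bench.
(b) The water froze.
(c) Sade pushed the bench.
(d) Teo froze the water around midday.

(a) Not entailed — Sade froze the water, not the bench; the bench belongs to the pushing event.
(b) Entailed — 'Sade froze the water' is causative; it entails the inchoative 'the water froze'.
(c) Entailed — 'push' is an activity; 'was pushing' entails that some pushing happened, so 'pushed' holds.
(d) Not entailed — the passage has Sade freezing the water, not Teo.

(b), (c)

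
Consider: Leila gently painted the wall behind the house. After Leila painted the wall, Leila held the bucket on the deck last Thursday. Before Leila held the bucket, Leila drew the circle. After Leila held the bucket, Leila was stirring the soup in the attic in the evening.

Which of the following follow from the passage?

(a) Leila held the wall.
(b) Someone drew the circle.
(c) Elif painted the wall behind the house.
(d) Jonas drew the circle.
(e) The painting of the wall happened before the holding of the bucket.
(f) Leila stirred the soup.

(a) Not entailed — Leila held the bucket, not the wall; the wall belongs to the painting event.
(b) Entailed — generalizing the agent leaves a sub-description the original still satisfies.
(c) Not entailed — the passage has Leila painting the wall, not Elif.
(d) Not entailed — the passage has Leila drawing the circle, not Jonas.
(e) Entailed — the narrative places the painting before the holding.
(f) Entailed — 'stir' is an activity; 'was stirring' entails that some stirring happened, so 'stirred' holds.

(b), (e), (f)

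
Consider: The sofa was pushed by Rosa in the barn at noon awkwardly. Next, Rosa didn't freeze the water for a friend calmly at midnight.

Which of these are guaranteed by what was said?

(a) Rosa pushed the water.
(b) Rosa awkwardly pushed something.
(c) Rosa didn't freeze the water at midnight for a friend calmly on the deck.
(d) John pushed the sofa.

(b), (c)

(a) Not entailed — Rosa pushed the sofa, not the water; the water belongs to the freezing event.
(b) Entailed — every conjunct here is already in the original pushing event.
(c) Entailed — under negation, adding a further restriction is entailed: if no such freezing event occurred, none occurred on the deck either.
(d) Not entailed — the passage has Rosa pushing the sofa, not John.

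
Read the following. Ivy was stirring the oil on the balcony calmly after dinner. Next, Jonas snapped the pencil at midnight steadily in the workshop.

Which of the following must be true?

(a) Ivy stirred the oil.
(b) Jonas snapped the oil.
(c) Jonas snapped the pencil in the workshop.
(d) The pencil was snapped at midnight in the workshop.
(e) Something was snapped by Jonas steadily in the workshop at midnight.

(a), (c), (d), (e)

(a) Entailed — 'stir' is an activity; 'was stirring' entails that some stirring happened, so 'stirred' holds.
(b) Not entailed — Jonas snapped the pencil, not the oil; the oil belongs to the stirring event.
(c) Entailed — dropping 'steadily', 'at midnight' leaves a sub-description the original still satisfies.
(d) Entailed — dropping 'steadily' and generalizing the agent leaves a sub-description the original still satisfies.
(e) Entailed — this follows by dropping conjuncts from the snapping event's description.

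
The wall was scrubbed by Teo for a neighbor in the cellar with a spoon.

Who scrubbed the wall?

'Teo' marks the agent of the scrubbing event.

Teo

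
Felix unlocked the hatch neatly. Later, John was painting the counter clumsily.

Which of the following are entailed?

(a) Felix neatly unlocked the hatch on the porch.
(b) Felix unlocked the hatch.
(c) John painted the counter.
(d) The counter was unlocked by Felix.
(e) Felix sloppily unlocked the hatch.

(a) Not entailed — 'on the porch' adds information not in the original event.
(b) Entailed — this follows by dropping conjuncts from the unlocking event's description.
(c) Not entailed — 'was painting' is progressive on an accomplishment; it does not entail the completed 'painted'.
(d) Not entailed — Felix unlocked the hatch, not the counter; the counter belongs to the painting event.
(e) Not entailed — 'sloppily' adds a manner not in (and inconsistent with) the original.

(b)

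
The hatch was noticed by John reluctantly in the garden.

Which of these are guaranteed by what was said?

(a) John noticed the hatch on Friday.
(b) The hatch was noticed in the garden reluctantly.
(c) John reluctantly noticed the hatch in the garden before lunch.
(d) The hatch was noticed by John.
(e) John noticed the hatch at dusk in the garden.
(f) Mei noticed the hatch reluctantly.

(a) Not entailed — 'on Friday' adds information not in the original event.
(b) Entailed — the original entails any weakening of itself; this just generalizes the agent.
(c) Not entailed — 'before lunch' adds information not in the original event.
(d) Entailed — every conjunct here is already in the original noticing event.
(e) Not entailed — 'at dusk' adds information not in the original event.
(f) Not entailed — the passage has John noticing the hatch, not Mei.

(b), (d)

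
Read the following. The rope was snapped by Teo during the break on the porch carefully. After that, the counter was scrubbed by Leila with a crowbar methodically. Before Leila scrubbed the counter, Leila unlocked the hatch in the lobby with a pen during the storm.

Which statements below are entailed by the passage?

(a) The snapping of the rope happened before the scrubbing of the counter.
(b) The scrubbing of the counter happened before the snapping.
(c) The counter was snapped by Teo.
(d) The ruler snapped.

(a)

(a) Entailed — the narrative places the snapping before the scrubbing.
(b) Not entailed — the narrative places the snapping before the scrubbing, not after.
(c) Not entailed — Teo snapped the rope, not the counter; the counter belongs to the scrubbing event.
(d) Not entailed — the rope is what snapped, not the ruler.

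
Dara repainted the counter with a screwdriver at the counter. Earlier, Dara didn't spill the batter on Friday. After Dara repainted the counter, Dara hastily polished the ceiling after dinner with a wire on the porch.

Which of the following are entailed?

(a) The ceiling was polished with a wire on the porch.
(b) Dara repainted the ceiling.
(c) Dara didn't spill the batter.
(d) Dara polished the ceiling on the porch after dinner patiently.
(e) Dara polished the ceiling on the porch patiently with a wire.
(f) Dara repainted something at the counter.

(a) Entailed — every conjunct here is already in the original polishing event.
(b) Not entailed — Dara repainted the counter, not the ceiling; the ceiling belongs to the polishing event.
(c) Not entailed — dropping 'on Friday' under negation is not valid — the original leaves open that Dara spilled the batter some other way.
(d) Not entailed — 'patiently' adds a manner not in (and inconsistent with) the original.
(e) Not entailed — 'patiently' adds a manner not in (and inconsistent with) the original.
(f) Entailed — dropping 'with a screwdriver' and generalizing the patient leaves a sub-description the original still satisfies.

(a), (f)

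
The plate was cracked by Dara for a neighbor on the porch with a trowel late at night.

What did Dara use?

a trowel

'with a trowel' marks the instrument of the cracking event.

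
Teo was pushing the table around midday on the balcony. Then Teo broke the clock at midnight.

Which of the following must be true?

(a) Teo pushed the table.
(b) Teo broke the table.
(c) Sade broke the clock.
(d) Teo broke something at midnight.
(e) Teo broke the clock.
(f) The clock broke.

(a), (d), (e), (f)

(a) Entailed — 'push' is an activity; 'was pushing' entails that some pushing happened, so 'pushed' holds.
(b) Not entailed — Teo broke the clock, not the table; the table belongs to the pushing event.
(c) Not entailed — the passage has Teo breaking the clock, not Sade.
(d) Entailed — generalizing the patient leaves a sub-description the original still satisfies.
(e) Entailed — dropping 'at midnight' leaves a sub-description the original still satisfies.
(f) Entailed — 'Teo broke the clock' is causative; it entails the inchoative 'the clock broke'.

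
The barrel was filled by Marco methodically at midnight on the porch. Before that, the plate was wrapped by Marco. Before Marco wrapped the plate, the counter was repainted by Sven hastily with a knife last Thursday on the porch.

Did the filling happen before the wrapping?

no

The narrative orders the wrapping before the filling.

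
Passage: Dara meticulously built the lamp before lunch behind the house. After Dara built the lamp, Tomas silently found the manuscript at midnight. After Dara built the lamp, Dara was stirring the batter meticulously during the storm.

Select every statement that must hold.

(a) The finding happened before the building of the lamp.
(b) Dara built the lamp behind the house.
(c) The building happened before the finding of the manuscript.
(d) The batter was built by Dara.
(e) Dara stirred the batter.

(b), (c), (e)

(a) Not entailed — the narrative places the building before the finding, not after.
(b) Entailed — every conjunct here is already in the original building event.
(c) Entailed — the narrative places the building before the finding.
(d) Not entailed — Dara built the lamp, not the batter; the batter belongs to the stirring event.
(e) Entailed — 'stir' is an activity; 'was stirring' entails that some stirring happened, so 'stirred' holds.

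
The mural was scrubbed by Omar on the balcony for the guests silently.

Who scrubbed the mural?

Omar

'Omar' marks the agent of the scrubbing event.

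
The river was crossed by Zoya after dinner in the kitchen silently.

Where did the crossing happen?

'in the kitchen' marks the location of the crossing event.

in the kitchen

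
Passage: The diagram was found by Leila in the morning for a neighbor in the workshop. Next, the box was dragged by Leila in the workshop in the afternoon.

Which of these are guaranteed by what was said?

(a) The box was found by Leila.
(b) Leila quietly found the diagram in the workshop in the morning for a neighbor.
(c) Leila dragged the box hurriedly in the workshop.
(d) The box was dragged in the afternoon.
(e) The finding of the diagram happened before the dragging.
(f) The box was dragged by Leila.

(d), (e), (f)

(a) Not entailed — Leila found the diagram, not the box; the box belongs to the dragging event.
(b) Not entailed — 'quietly' adds information not in the original event.
(c) Not entailed — 'hurriedly' adds information not in the original event.
(d) Entailed — the original entails any weakening of itself; this just drops 'in the workshop' and generalizes the agent.
(e) Entailed — the narrative places the finding before the dragging.
(f) Entailed — every conjunct here is already in the original dragging event.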